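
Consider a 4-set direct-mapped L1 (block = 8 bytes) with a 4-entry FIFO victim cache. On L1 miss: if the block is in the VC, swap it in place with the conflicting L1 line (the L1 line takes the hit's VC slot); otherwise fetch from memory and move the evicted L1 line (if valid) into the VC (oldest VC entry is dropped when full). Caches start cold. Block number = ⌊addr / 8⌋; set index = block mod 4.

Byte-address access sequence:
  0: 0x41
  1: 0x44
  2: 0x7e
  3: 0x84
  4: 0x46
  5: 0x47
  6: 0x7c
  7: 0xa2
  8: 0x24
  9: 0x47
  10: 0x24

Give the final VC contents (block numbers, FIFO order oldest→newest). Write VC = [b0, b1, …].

VC = [16, 8, 20]

  [0] addr=0x41 blk=8 s=0: MISS | VC []
  [1] addr=0x44 blk=8 s=0: L1-HIT | VC []
  [2] addr=0x7e blk=15 s=3: MISS | VC []
  [3] addr=0x84 blk=16 s=0: MISS | VC [8]
  [4] addr=0x46 blk=8 s=0: VC-HIT | VC [16]
  [5] addr=0x47 blk=8 s=0: L1-HIT | VC [16]
  [6] addr=0x7c blk=15 s=3: L1-HIT | VC [16]
  [7] addr=0xa2 blk=20 s=0: MISS | VC [16, 8]
  [8] addr=0x24 blk=4 s=0: MISS | VC [16, 8, 20]
  [9] addr=0x47 blk=8 s=0: VC-HIT | VC [16, 4, 20]
  [10] addr=0x24 blk=4 s=0: VC-HIT | VC [16, 8, 20]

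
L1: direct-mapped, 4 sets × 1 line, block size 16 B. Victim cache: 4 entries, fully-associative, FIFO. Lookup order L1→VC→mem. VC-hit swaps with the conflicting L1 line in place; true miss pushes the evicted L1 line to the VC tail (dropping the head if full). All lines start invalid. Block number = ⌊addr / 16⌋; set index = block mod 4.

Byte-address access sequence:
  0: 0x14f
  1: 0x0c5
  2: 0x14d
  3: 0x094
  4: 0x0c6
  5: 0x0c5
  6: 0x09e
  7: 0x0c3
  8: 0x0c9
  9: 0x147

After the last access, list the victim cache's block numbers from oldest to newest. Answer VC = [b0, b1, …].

0: 0x14f (blk 20, set 0) → MISS  vc=[]
1: 0xc5 (blk 12, set 0) → MISS  vc=[20]
2: 0x14d (blk 20, set 0) → VC-HIT  vc=[12]
3: 0x94 (blk 9, set 1) → MISS  vc=[12]
4: 0xc6 (blk 12, set 0) → VC-HIT  vc=[20]
5: 0xc5 (blk 12, set 0) → L1-HIT  vc=[20]
6: 0x9e (blk 9, set 1) → L1-HIT  vc=[20]
7: 0xc3 (blk 12, set 0) → L1-HIT  vc=[20]
8: 0xc9 (blk 12, set 0) → L1-HIT  vc=[20]
9: 0x147 (blk 20, set 0) → VC-HIT  vc=[12]

VC = [12]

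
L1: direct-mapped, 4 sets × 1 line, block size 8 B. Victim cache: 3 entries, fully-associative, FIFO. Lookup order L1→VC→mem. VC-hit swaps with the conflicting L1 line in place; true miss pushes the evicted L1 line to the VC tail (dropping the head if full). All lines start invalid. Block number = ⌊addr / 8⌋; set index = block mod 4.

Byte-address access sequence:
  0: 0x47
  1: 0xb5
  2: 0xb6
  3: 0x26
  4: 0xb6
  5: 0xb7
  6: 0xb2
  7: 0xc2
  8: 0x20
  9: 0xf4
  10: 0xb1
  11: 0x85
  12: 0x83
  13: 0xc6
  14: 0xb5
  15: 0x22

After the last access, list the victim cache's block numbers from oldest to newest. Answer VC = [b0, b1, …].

#0 0x47→b8/s0 MISS; vc=[]
#1 0xb5→b22/s2 MISS; vc=[]
#2 0xb6→b22/s2 L1-HIT; vc=[]
#3 0x26→b4/s0 MISS; vc=[8]
#4 0xb6→b22/s2 L1-HIT; vc=[8]
#5 0xb7→b22/s2 L1-HIT; vc=[8]
#6 0xb2→b22/s2 L1-HIT; vc=[8]
#7 0xc2→b24/s0 MISS; vc=[8,4]
#8 0x20→b4/s0 VC-HIT; vc=[8,24]
#9 0xf4→b30/s2 MISS; vc=[8,24,22]
#10 0xb1→b22/s2 VC-HIT; vc=[8,24,30]
#11 0x85→b16/s0 MISS; vc=[24,30,4]
#12 0x83→b16/s0 L1-HIT; vc=[24,30,4]
#13 0xc6→b24/s0 VC-HIT; vc=[16,30,4]
#14 0xb5→b22/s2 L1-HIT; vc=[16,30,4]
#15 0x22→b4/s0 VC-HIT; vc=[16,30,24]

VC = [16, 30, 24]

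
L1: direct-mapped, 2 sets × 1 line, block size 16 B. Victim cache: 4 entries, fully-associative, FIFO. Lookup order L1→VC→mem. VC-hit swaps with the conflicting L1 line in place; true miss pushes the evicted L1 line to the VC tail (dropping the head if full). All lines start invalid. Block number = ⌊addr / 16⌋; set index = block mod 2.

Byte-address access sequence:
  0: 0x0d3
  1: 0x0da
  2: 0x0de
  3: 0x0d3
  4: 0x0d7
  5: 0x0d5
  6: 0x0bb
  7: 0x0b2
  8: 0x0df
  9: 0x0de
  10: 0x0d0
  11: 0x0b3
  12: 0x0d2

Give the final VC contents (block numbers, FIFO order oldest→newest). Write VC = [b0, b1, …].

  [0] addr=0xd3 blk=13 s=1: MISS | VC []
  [1] addr=0xda blk=13 s=1: L1-HIT | VC []
  [2] addr=0xde blk=13 s=1: L1-HIT | VC []
  [3] addr=0xd3 blk=13 s=1: L1-HIT | VC []
  [4] addr=0xd7 blk=13 s=1: L1-HIT | VC []
  [5] addr=0xd5 blk=13 s=1: L1-HIT | VC []
  [6] addr=0xbb blk=11 s=1: MISS | VC [13]
  [7] addr=0xb2 blk=11 s=1: L1-HIT | VC [13]
  [8] addr=0xdf blk=13 s=1: VC-HIT | VC [11]
  [9] addr=0xde blk=13 s=1: L1-HIT | VC [11]
  [10] addr=0xd0 blk=13 s=1: L1-HIT | VC [11]
  [11] addr=0xb3 blk=11 s=1: VC-HIT | VC [13]
  [12] addr=0xd2 blk=13 s=1: VC-HIT | VC [11]

VC = [11]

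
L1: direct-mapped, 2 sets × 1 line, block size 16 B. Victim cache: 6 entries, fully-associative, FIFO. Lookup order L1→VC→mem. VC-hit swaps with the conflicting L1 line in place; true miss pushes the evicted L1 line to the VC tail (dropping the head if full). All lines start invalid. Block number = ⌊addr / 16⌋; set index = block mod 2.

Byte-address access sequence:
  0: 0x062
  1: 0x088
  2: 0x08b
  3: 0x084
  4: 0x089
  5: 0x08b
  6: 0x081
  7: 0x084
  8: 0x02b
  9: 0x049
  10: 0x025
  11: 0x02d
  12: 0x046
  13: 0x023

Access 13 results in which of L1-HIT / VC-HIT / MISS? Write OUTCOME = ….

OUTCOME = VC-HIT

0: 0x62 (blk 6, set 0) → MISS  vc=[]
1: 0x88 (blk 8, set 0) → MISS  vc=[6]
2: 0x8b (blk 8, set 0) → L1-HIT  vc=[6]
3: 0x84 (blk 8, set 0) → L1-HIT  vc=[6]
4: 0x89 (blk 8, set 0) → L1-HIT  vc=[6]
5: 0x8b (blk 8, set 0) → L1-HIT  vc=[6]
6: 0x81 (blk 8, set 0) → L1-HIT  vc=[6]
7: 0x84 (blk 8, set 0) → L1-HIT  vc=[6]
8: 0x2b (blk 2, set 0) → MISS  vc=[6, 8]
9: 0x49 (blk 4, set 0) → MISS  vc=[6, 8, 2]
10: 0x25 (blk 2, set 0) → VC-HIT  vc=[6, 8, 4]
11: 0x2d (blk 2, set 0) → L1-HIT  vc=[6, 8, 4]
12: 0x46 (blk 4, set 0) → VC-HIT  vc=[6, 8, 2]
13: 0x23 (blk 2, set 0) → VC-HIT  vc=[6, 8, 4]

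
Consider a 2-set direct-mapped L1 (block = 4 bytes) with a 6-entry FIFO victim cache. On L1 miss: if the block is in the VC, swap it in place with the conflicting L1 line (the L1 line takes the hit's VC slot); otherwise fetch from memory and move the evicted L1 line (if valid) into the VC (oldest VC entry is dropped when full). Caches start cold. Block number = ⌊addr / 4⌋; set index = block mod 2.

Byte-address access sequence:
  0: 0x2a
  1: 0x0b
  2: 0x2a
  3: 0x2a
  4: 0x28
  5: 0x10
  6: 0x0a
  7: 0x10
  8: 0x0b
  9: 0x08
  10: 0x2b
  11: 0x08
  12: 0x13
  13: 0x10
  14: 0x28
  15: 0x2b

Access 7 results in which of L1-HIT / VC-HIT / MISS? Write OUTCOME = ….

  [0] addr=0x2a blk=10 s=0: MISS | VC []
  [1] addr=0xb blk=2 s=0: MISS | VC [10]
  [2] addr=0x2a blk=10 s=0: VC-HIT | VC [2]
  [3] addr=0x2a blk=10 s=0: L1-HIT | VC [2]
  [4] addr=0x28 blk=10 s=0: L1-HIT | VC [2]
  [5] addr=0x10 blk=4 s=0: MISS | VC [2, 10]
  [6] addr=0xa blk=2 s=0: VC-HIT | VC [4, 10]
  [7] addr=0x10 blk=4 s=0: VC-HIT | VC [2, 10]
  [8] addr=0xb blk=2 s=0: VC-HIT | VC [4, 10]
  [9] addr=0x8 blk=2 s=0: L1-HIT | VC [4, 10]
  [10] addr=0x2b blk=10 s=0: VC-HIT | VC [4, 2]
  [11] addr=0x8 blk=2 s=0: VC-HIT | VC [4, 10]
  [12] addr=0x13 blk=4 s=0: VC-HIT | VC [2, 10]
  [13] addr=0x10 blk=4 s=0: L1-HIT | VC [2, 10]
  [14] addr=0x28 blk=10 s=0: VC-HIT | VC [2, 4]
  [15] addr=0x2b blk=10 s=0: L1-HIT | VC [2, 4]

OUTCOME = VC-HIT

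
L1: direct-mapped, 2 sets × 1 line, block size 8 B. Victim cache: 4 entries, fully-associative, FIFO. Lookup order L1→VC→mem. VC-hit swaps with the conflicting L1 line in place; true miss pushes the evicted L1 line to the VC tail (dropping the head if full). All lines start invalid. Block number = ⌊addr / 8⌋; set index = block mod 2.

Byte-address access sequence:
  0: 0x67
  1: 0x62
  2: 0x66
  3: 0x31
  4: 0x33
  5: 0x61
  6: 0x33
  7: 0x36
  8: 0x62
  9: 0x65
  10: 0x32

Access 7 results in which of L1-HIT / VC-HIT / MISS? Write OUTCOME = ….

0: 0x67 (blk 12, set 0) → MISS  vc=[]
1: 0x62 (blk 12, set 0) → L1-HIT  vc=[]
2: 0x66 (blk 12, set 0) → L1-HIT  vc=[]
3: 0x31 (blk 6, set 0) → MISS  vc=[12]
4: 0x33 (blk 6, set 0) → L1-HIT  vc=[12]
5: 0x61 (blk 12, set 0) → VC-HIT  vc=[6]
6: 0x33 (blk 6, set 0) → VC-HIT  vc=[12]
7: 0x36 (blk 6, set 0) → L1-HIT  vc=[12]
8: 0x62 (blk 12, set 0) → VC-HIT  vc=[6]
9: 0x65 (blk 12, set 0) → L1-HIT  vc=[6]
10: 0x32 (blk 6, set 0) → VC-HIT  vc=[12]

OUTCOME = L1-HIT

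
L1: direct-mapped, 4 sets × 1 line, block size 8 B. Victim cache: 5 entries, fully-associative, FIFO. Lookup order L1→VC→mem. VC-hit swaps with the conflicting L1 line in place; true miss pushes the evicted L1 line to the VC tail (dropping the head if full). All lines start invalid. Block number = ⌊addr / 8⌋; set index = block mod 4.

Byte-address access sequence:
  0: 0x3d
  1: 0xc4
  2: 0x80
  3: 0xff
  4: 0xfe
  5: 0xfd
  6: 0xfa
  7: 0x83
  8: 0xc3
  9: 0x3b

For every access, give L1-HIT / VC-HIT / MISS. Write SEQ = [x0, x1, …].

SEQ = [MISS, MISS, MISS, MISS, L1-HIT, L1-HIT, L1-HIT, L1-HIT, VC-HIT, VC-HIT]

#0 0x3d→b7/s3 MISS; vc=[]
#1 0xc4→b24/s0 MISS; vc=[]
#2 0x80→b16/s0 MISS; vc=[24]
#3 0xff→b31/s3 MISS; vc=[24,7]
#4 0xfe→b31/s3 L1-HIT; vc=[24,7]
#5 0xfd→b31/s3 L1-HIT; vc=[24,7]
#6 0xfa→b31/s3 L1-HIT; vc=[24,7]
#7 0x83→b16/s0 L1-HIT; vc=[24,7]
#8 0xc3→b24/s0 VC-HIT; vc=[16,7]
#9 0x3b→b7/s3 VC-HIT; vc=[16,31]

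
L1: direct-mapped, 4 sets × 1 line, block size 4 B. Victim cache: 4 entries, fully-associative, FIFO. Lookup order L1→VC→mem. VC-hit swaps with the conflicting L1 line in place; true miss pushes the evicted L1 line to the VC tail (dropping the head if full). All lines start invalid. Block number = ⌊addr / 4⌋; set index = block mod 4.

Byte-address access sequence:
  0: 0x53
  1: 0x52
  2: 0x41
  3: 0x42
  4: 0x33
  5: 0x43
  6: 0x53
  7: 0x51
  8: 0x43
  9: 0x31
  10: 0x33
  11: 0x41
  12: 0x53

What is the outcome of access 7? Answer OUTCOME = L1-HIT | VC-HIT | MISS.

OUTCOME = L1-HIT

  [0] addr=0x53 blk=20 s=0: MISS | VC []
  [1] addr=0x52 blk=20 s=0: L1-HIT | VC []
  [2] addr=0x41 blk=16 s=0: MISS | VC [20]
  [3] addr=0x42 blk=16 s=0: L1-HIT | VC [20]
  [4] addr=0x33 blk=12 s=0: MISS | VC [20, 16]
  [5] addr=0x43 blk=16 s=0: VC-HIT | VC [20, 12]
  [6] addr=0x53 blk=20 s=0: VC-HIT | VC [16, 12]
  [7] addr=0x51 blk=20 s=0: L1-HIT | VC [16, 12]
  [8] addr=0x43 blk=16 s=0: VC-HIT | VC [20, 12]
  [9] addr=0x31 blk=12 s=0: VC-HIT | VC [20, 16]
  [10] addr=0x33 blk=12 s=0: L1-HIT | VC [20, 16]
  [11] addr=0x41 blk=16 s=0: VC-HIT | VC [20, 12]
  [12] addr=0x53 blk=20 s=0: VC-HIT | VC [16, 12]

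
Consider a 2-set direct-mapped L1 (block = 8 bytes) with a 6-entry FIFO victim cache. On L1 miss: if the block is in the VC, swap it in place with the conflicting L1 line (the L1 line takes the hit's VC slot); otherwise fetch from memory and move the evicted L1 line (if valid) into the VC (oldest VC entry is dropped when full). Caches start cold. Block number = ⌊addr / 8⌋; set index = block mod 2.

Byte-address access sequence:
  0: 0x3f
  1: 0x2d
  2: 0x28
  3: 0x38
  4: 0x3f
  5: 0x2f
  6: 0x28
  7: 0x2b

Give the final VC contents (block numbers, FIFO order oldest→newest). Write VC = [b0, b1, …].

0: 0x3f (blk 7, set 1) → MISS  vc=[]
1: 0x2d (blk 5, set 1) → MISS  vc=[7]
2: 0x28 (blk 5, set 1) → L1-HIT  vc=[7]
3: 0x38 (blk 7, set 1) → VC-HIT  vc=[5]
4: 0x3f (blk 7, set 1) → L1-HIT  vc=[5]
5: 0x2f (blk 5, set 1) → VC-HIT  vc=[7]
6: 0x28 (blk 5, set 1) → L1-HIT  vc=[7]
7: 0x2b (blk 5, set 1) → L1-HIT  vc=[7]

VC = [7]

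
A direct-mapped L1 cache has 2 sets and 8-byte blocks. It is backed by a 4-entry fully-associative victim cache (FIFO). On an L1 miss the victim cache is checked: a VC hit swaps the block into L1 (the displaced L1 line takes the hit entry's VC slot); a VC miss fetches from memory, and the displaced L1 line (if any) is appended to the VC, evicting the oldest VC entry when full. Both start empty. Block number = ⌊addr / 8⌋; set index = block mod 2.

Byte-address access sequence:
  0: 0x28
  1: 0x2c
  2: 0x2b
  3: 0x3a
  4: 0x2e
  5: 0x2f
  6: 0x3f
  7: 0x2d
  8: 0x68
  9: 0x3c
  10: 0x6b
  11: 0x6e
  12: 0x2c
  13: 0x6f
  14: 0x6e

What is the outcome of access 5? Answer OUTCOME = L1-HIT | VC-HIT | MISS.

  [0] addr=0x28 blk=5 s=1: MISS | VC []
  [1] addr=0x2c blk=5 s=1: L1-HIT | VC []
  [2] addr=0x2b blk=5 s=1: L1-HIT | VC []
  [3] addr=0x3a blk=7 s=1: MISS | VC [5]
  [4] addr=0x2e blk=5 s=1: VC-HIT | VC [7]
  [5] addr=0x2f blk=5 s=1: L1-HIT | VC [7]
  [6] addr=0x3f blk=7 s=1: VC-HIT | VC [5]
  [7] addr=0x2d blk=5 s=1: VC-HIT | VC [7]
  [8] addr=0x68 blk=13 s=1: MISS | VC [7, 5]
  [9] addr=0x3c blk=7 s=1: VC-HIT | VC [13, 5]
  [10] addr=0x6b blk=13 s=1: VC-HIT | VC [7, 5]
  [11] addr=0x6e blk=13 s=1: L1-HIT | VC [7, 5]
  [12] addr=0x2c blk=5 s=1: VC-HIT | VC [7, 13]
  [13] addr=0x6f blk=13 s=1: VC-HIT | VC [7, 5]
  [14] addr=0x6e blk=13 s=1: L1-HIT | VC [7, 5]

OUTCOME = L1-HIT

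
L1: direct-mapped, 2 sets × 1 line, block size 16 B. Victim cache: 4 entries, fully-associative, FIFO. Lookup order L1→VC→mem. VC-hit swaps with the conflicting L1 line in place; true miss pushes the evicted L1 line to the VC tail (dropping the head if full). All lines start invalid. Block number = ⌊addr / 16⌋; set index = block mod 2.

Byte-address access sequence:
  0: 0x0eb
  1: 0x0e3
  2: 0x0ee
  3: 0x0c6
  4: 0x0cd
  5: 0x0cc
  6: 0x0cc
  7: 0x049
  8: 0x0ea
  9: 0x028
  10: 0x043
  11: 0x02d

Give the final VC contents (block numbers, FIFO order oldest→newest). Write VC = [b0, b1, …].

VC = [4, 12, 14]

#0 0xeb→b14/s0 MISS; vc=[]
#1 0xe3→b14/s0 L1-HIT; vc=[]
#2 0xee→b14/s0 L1-HIT; vc=[]
#3 0xc6→b12/s0 MISS; vc=[14]
#4 0xcd→b12/s0 L1-HIT; vc=[14]
#5 0xcc→b12/s0 L1-HIT; vc=[14]
#6 0xcc→b12/s0 L1-HIT; vc=[14]
#7 0x49→b4/s0 MISS; vc=[14,12]
#8 0xea→b14/s0 VC-HIT; vc=[4,12]
#9 0x28→b2/s0 MISS; vc=[4,12,14]
#10 0x43→b4/s0 VC-HIT; vc=[2,12,14]
#11 0x2d→b2/s0 VC-HIT; vc=[4,12,14]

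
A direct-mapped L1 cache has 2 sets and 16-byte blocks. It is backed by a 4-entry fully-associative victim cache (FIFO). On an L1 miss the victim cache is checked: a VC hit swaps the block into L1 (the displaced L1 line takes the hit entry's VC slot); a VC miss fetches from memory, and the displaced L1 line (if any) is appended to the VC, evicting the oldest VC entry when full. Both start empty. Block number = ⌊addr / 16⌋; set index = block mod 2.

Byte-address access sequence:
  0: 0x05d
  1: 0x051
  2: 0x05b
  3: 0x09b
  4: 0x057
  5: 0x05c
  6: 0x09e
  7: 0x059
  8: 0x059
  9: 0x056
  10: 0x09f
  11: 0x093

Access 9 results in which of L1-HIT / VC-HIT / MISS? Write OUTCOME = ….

OUTCOME = L1-HIT

#0 0x5d→b5/s1 MISS; vc=[]
#1 0x51→b5/s1 L1-HIT; vc=[]
#2 0x5b→b5/s1 L1-HIT; vc=[]
#3 0x9b→b9/s1 MISS; vc=[5]
#4 0x57→b5/s1 VC-HIT; vc=[9]
#5 0x5c→b5/s1 L1-HIT; vc=[9]
#6 0x9e→b9/s1 VC-HIT; vc=[5]
#7 0x59→b5/s1 VC-HIT; vc=[9]
#8 0x59→b5/s1 L1-HIT; vc=[9]
#9 0x56→b5/s1 L1-HIT; vc=[9]
#10 0x9f→b9/s1 VC-HIT; vc=[5]
#11 0x93→b9/s1 L1-HIT; vc=[5]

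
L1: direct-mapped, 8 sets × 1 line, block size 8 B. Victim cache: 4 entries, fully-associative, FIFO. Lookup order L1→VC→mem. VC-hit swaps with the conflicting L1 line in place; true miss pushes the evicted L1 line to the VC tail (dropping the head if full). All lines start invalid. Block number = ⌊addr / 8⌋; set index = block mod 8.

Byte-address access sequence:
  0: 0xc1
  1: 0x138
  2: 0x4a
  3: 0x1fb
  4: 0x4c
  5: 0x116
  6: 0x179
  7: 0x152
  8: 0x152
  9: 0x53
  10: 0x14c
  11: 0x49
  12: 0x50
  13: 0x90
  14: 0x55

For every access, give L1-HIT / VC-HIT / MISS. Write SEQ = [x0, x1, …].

SEQ = [MISS, MISS, MISS, MISS, L1-HIT, MISS, MISS, MISS, L1-HIT, MISS, MISS, VC-HIT, L1-HIT, MISS, VC-HIT]

  [0] addr=0xc1 blk=24 s=0: MISS | VC []
  [1] addr=0x138 blk=39 s=7: MISS | VC []
  [2] addr=0x4a blk=9 s=1: MISS | VC []
  [3] addr=0x1fb blk=63 s=7: MISS | VC [39]
  [4] addr=0x4c blk=9 s=1: L1-HIT | VC [39]
  [5] addr=0x116 blk=34 s=2: MISS | VC [39]
  [6] addr=0x179 blk=47 s=7: MISS | VC [39, 63]
  [7] addr=0x152 blk=42 s=2: MISS | VC [39, 63, 34]
  [8] addr=0x152 blk=42 s=2: L1-HIT | VC [39, 63, 34]
  [9] addr=0x53 blk=10 s=2: MISS | VC [39, 63, 34, 42]
  [10] addr=0x14c blk=41 s=1: MISS | VC [63, 34, 42, 9]
  [11] addr=0x49 blk=9 s=1: VC-HIT | VC [63, 34, 42, 41]
  [12] addr=0x50 blk=10 s=2: L1-HIT | VC [63, 34, 42, 41]
  [13] addr=0x90 blk=18 s=2: MISS | VC [34, 42, 41, 10]
  [14] addr=0x55 blk=10 s=2: VC-HIT | VC [34, 42, 41, 18]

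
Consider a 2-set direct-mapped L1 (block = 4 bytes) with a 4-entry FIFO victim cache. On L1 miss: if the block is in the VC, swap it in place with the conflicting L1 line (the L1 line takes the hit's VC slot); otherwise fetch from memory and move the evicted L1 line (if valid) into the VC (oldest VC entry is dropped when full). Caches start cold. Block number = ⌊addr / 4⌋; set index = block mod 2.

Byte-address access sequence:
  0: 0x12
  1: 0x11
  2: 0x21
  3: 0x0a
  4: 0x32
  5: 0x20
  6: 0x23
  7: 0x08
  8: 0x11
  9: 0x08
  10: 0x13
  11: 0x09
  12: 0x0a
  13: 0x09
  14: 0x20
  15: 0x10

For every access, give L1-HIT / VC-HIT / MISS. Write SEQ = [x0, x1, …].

SEQ = [MISS, L1-HIT, MISS, MISS, MISS, VC-HIT, L1-HIT, VC-HIT, VC-HIT, VC-HIT, VC-HIT, VC-HIT, L1-HIT, L1-HIT, VC-HIT, VC-HIT]

0: 0x12 (blk 4, set 0) → MISS  vc=[]
1: 0x11 (blk 4, set 0) → L1-HIT  vc=[]
2: 0x21 (blk 8, set 0) → MISS  vc=[4]
3: 0xa (blk 2, set 0) → MISS  vc=[4, 8]
4: 0x32 (blk 12, set 0) → MISS  vc=[4, 8, 2]
5: 0x20 (blk 8, set 0) → VC-HIT  vc=[4, 12, 2]
6: 0x23 (blk 8, set 0) → L1-HIT  vc=[4, 12, 2]
7: 0x8 (blk 2, set 0) → VC-HIT  vc=[4, 12, 8]
8: 0x11 (blk 4, set 0) → VC-HIT  vc=[2, 12, 8]
9: 0x8 (blk 2, set 0) → VC-HIT  vc=[4, 12, 8]
10: 0x13 (blk 4, set 0) → VC-HIT  vc=[2, 12, 8]
11: 0x9 (blk 2, set 0) → VC-HIT  vc=[4, 12, 8]
12: 0xa (blk 2, set 0) → L1-HIT  vc=[4, 12, 8]
13: 0x9 (blk 2, set 0) → L1-HIT  vc=[4, 12, 8]
14: 0x20 (blk 8, set 0) → VC-HIT  vc=[4, 12, 2]
15: 0x10 (blk 4, set 0) → VC-HIT  vc=[8, 12, 2]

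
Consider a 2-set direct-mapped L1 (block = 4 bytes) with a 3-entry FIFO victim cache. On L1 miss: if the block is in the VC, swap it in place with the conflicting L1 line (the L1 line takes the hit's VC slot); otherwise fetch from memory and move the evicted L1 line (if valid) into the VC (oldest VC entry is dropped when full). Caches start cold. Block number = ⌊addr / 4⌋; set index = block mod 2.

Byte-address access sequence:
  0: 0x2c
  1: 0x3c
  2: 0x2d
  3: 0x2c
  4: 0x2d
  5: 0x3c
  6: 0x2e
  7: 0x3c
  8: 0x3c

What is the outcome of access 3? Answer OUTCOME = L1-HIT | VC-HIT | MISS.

0: 0x2c (blk 11, set 1) → MISS  vc=[]
1: 0x3c (blk 15, set 1) → MISS  vc=[11]
2: 0x2d (blk 11, set 1) → VC-HIT  vc=[15]
3: 0x2c (blk 11, set 1) → L1-HIT  vc=[15]
4: 0x2d (blk 11, set 1) → L1-HIT  vc=[15]
5: 0x3c (blk 15, set 1) → VC-HIT  vc=[11]
6: 0x2e (blk 11, set 1) → VC-HIT  vc=[15]
7: 0x3c (blk 15, set 1) → VC-HIT  vc=[11]
8: 0x3c (blk 15, set 1) → L1-HIT  vc=[11]

OUTCOME = L1-HIT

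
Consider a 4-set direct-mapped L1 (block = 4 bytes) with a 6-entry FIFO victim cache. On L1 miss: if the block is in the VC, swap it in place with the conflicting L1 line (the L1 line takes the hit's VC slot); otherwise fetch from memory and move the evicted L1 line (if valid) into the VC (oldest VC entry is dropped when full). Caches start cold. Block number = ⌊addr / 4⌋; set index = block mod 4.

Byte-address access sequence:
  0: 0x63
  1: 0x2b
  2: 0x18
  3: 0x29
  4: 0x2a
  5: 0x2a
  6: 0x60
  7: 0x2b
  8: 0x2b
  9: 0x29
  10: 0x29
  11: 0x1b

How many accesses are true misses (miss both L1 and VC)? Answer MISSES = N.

MISSES = 3

0: 0x63 (blk 24, set 0) → MISS  vc=[]
1: 0x2b (blk 10, set 2) → MISS  vc=[]
2: 0x18 (blk 6, set 2) → MISS  vc=[10]
3: 0x29 (blk 10, set 2) → VC-HIT  vc=[6]
4: 0x2a (blk 10, set 2) → L1-HIT  vc=[6]
5: 0x2a (blk 10, set 2) → L1-HIT  vc=[6]
6: 0x60 (blk 24, set 0) → L1-HIT  vc=[6]
7: 0x2b (blk 10, set 2) → L1-HIT  vc=[6]
8: 0x2b (blk 10, set 2) → L1-HIT  vc=[6]
9: 0x29 (blk 10, set 2) → L1-HIT  vc=[6]
10: 0x29 (blk 10, set 2) → L1-HIT  vc=[6]
11: 0x1b (blk 6, set 2) → VC-HIT  vc=[10]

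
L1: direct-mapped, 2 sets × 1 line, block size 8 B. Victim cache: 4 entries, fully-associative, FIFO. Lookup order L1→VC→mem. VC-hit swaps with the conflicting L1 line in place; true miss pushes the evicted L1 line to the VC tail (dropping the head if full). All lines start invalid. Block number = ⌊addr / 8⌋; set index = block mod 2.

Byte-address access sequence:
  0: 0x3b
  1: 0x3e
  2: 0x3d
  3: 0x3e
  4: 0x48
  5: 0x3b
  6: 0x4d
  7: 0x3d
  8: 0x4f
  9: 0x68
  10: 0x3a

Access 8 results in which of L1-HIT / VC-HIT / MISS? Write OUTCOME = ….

OUTCOME = VC-HIT

0: 0x3b (blk 7, set 1) → MISS  vc=[]
1: 0x3e (blk 7, set 1) → L1-HIT  vc=[]
2: 0x3d (blk 7, set 1) → L1-HIT  vc=[]
3: 0x3e (blk 7, set 1) → L1-HIT  vc=[]
4: 0x48 (blk 9, set 1) → MISS  vc=[7]
5: 0x3b (blk 7, set 1) → VC-HIT  vc=[9]
6: 0x4d (blk 9, set 1) → VC-HIT  vc=[7]
7: 0x3d (blk 7, set 1) → VC-HIT  vc=[9]
8: 0x4f (blk 9, set 1) → VC-HIT  vc=[7]
9: 0x68 (blk 13, set 1) → MISS  vc=[7, 9]
10: 0x3a (blk 7, set 1) → VC-HIT  vc=[13, 9]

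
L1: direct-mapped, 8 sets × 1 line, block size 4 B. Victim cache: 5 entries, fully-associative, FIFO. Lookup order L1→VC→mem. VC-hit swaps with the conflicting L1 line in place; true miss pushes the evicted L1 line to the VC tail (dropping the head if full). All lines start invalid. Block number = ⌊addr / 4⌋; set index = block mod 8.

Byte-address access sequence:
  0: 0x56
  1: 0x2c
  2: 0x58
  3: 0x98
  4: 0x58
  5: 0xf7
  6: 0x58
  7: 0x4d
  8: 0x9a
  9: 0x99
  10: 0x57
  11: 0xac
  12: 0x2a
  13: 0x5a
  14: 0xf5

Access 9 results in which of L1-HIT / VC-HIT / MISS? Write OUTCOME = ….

OUTCOME = L1-HIT

  [0] addr=0x56 blk=21 s=5: MISS | VC []
  [1] addr=0x2c blk=11 s=3: MISS | VC []
  [2] addr=0x58 blk=22 s=6: MISS | VC []
  [3] addr=0x98 blk=38 s=6: MISS | VC [22]
  [4] addr=0x58 blk=22 s=6: VC-HIT | VC [38]
  [5] addr=0xf7 blk=61 s=5: MISS | VC [38, 21]
  [6] addr=0x58 blk=22 s=6: L1-HIT | VC [38, 21]
  [7] addr=0x4d blk=19 s=3: MISS | VC [38, 21, 11]
  [8] addr=0x9a blk=38 s=6: VC-HIT | VC [22, 21, 11]
  [9] addr=0x99 blk=38 s=6: L1-HIT | VC [22, 21, 11]
  [10] addr=0x57 blk=21 s=5: VC-HIT | VC [22, 61, 11]
  [11] addr=0xac blk=43 s=3: MISS | VC [22, 61, 11, 19]
  [12] addr=0x2a blk=10 s=2: MISS | VC [22, 61, 11, 19]
  [13] addr=0x5a blk=22 s=6: VC-HIT | VC [38, 61, 11, 19]
  [14] addr=0xf5 blk=61 s=5: VC-HIT | VC [38, 21, 11, 19]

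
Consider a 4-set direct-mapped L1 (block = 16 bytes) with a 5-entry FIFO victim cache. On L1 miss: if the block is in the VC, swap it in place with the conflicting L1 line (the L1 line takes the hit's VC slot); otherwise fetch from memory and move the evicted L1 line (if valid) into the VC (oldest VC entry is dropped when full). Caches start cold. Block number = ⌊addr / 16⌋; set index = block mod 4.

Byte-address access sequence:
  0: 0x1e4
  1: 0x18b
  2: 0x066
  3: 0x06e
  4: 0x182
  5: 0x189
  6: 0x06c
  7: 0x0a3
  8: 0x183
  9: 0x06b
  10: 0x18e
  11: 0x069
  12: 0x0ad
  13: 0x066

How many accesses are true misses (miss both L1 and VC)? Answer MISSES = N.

MISSES = 4

#0 0x1e4→b30/s2 MISS; vc=[]
#1 0x18b→b24/s0 MISS; vc=[]
#2 0x66→b6/s2 MISS; vc=[30]
#3 0x6e→b6/s2 L1-HIT; vc=[30]
#4 0x182→b24/s0 L1-HIT; vc=[30]
#5 0x189→b24/s0 L1-HIT; vc=[30]
#6 0x6c→b6/s2 L1-HIT; vc=[30]
#7 0xa3→b10/s2 MISS; vc=[30,6]
#8 0x183→b24/s0 L1-HIT; vc=[30,6]
#9 0x6b→b6/s2 VC-HIT; vc=[30,10]
#10 0x18e→b24/s0 L1-HIT; vc=[30,10]
#11 0x69→b6/s2 L1-HIT; vc=[30,10]
#12 0xad→b10/s2 VC-HIT; vc=[30,6]
#13 0x66→b6/s2 VC-HIT; vc=[30,10]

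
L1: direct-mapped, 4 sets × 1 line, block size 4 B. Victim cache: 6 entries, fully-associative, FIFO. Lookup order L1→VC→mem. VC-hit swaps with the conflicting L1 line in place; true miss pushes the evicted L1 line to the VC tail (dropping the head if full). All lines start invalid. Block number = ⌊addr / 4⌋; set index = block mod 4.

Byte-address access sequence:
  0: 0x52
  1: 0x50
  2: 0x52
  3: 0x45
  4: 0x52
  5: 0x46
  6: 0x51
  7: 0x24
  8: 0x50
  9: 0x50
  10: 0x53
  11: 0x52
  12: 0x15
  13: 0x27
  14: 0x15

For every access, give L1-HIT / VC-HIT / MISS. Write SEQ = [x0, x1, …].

SEQ = [MISS, L1-HIT, L1-HIT, MISS, L1-HIT, L1-HIT, L1-HIT, MISS, L1-HIT, L1-HIT, L1-HIT, L1-HIT, MISS, VC-HIT, VC-HIT]

  [0] addr=0x52 blk=20 s=0: MISS | VC []
  [1] addr=0x50 blk=20 s=0: L1-HIT | VC []
  [2] addr=0x52 blk=20 s=0: L1-HIT | VC []
  [3] addr=0x45 blk=17 s=1: MISS | VC []
  [4] addr=0x52 blk=20 s=0: L1-HIT | VC []
  [5] addr=0x46 blk=17 s=1: L1-HIT | VC []
  [6] addr=0x51 blk=20 s=0: L1-HIT | VC []
  [7] addr=0x24 blk=9 s=1: MISS | VC [17]
  [8] addr=0x50 blk=20 s=0: L1-HIT | VC [17]
  [9] addr=0x50 blk=20 s=0: L1-HIT | VC [17]
  [10] addr=0x53 blk=20 s=0: L1-HIT | VC [17]
  [11] addr=0x52 blk=20 s=0: L1-HIT | VC [17]
  [12] addr=0x15 blk=5 s=1: MISS | VC [17, 9]
  [13] addr=0x27 blk=9 s=1: VC-HIT | VC [17, 5]
  [14] addr=0x15 blk=5 s=1: VC-HIT | VC [17, 9]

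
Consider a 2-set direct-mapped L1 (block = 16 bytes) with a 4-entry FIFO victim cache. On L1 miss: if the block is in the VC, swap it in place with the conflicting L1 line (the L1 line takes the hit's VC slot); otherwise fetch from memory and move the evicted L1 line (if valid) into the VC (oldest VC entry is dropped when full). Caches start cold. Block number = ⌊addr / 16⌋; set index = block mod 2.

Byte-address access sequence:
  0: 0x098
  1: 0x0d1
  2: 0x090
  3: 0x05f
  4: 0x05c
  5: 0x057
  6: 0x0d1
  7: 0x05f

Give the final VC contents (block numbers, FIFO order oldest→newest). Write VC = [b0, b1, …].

#0 0x98→b9/s1 MISS; vc=[]
#1 0xd1→b13/s1 MISS; vc=[9]
#2 0x90→b9/s1 VC-HIT; vc=[13]
#3 0x5f→b5/s1 MISS; vc=[13,9]
#4 0x5c→b5/s1 L1-HIT; vc=[13,9]
#5 0x57→b5/s1 L1-HIT; vc=[13,9]
#6 0xd1→b13/s1 VC-HIT; vc=[5,9]
#7 0x5f→b5/s1 VC-HIT; vc=[13,9]

VC = [13, 9]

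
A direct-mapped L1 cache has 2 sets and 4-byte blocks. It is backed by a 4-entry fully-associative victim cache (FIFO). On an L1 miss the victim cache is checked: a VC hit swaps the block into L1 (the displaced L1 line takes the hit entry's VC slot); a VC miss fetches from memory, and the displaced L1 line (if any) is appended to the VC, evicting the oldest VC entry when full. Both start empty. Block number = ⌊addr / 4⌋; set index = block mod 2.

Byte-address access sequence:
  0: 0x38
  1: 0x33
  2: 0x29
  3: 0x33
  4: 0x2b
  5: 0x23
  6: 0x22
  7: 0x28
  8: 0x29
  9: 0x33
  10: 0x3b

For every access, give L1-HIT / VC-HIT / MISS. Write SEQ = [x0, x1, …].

SEQ = [MISS, MISS, MISS, VC-HIT, VC-HIT, MISS, L1-HIT, VC-HIT, L1-HIT, VC-HIT, VC-HIT]

#0 0x38→b14/s0 MISS; vc=[]
#1 0x33→b12/s0 MISS; vc=[14]
#2 0x29→b10/s0 MISS; vc=[14,12]
#3 0x33→b12/s0 VC-HIT; vc=[14,10]
#4 0x2b→b10/s0 VC-HIT; vc=[14,12]
#5 0x23→b8/s0 MISS; vc=[14,12,10]
#6 0x22→b8/s0 L1-HIT; vc=[14,12,10]
#7 0x28→b10/s0 VC-HIT; vc=[14,12,8]
#8 0x29→b10/s0 L1-HIT; vc=[14,12,8]
#9 0x33→b12/s0 VC-HIT; vc=[14,10,8]
#10 0x3b→b14/s0 VC-HIT; vc=[12,10,8]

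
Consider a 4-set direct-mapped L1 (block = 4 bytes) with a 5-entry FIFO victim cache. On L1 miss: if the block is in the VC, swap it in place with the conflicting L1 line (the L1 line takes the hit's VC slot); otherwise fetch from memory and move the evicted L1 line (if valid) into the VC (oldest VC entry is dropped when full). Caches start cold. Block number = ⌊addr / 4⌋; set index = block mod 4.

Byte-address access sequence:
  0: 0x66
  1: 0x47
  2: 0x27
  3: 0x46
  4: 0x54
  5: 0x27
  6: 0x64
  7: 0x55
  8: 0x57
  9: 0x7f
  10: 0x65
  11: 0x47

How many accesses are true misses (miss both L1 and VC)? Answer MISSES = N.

MISSES = 5

  [0] addr=0x66 blk=25 s=1: MISS | VC []
  [1] addr=0x47 blk=17 s=1: MISS | VC [25]
  [2] addr=0x27 blk=9 s=1: MISS | VC [25, 17]
  [3] addr=0x46 blk=17 s=1: VC-HIT | VC [25, 9]
  [4] addr=0x54 blk=21 s=1: MISS | VC [25, 9, 17]
  [5] addr=0x27 blk=9 s=1: VC-HIT | VC [25, 21, 17]
  [6] addr=0x64 blk=25 s=1: VC-HIT | VC [9, 21, 17]
  [7] addr=0x55 blk=21 s=1: VC-HIT | VC [9, 25, 17]
  [8] addr=0x57 blk=21 s=1: L1-HIT | VC [9, 25, 17]
  [9] addr=0x7f blk=31 s=3: MISS | VC [9, 25, 17]
  [10] addr=0x65 blk=25 s=1: VC-HIT | VC [9, 21, 17]
  [11] addr=0x47 blk=17 s=1: VC-HIT | VC [9, 21, 25]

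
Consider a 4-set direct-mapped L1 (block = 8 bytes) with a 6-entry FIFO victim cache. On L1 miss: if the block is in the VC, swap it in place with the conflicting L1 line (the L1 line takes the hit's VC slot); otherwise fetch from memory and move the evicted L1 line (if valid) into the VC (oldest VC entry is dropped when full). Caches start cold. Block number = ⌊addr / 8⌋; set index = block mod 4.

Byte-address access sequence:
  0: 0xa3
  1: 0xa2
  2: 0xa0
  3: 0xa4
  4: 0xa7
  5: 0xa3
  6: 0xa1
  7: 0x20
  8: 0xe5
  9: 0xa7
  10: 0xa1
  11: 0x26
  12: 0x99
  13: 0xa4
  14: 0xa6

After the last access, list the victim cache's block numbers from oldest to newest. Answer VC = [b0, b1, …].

VC = [28, 4]

  [0] addr=0xa3 blk=20 s=0: MISS | VC []
  [1] addr=0xa2 blk=20 s=0: L1-HIT | VC []
  [2] addr=0xa0 blk=20 s=0: L1-HIT | VC []
  [3] addr=0xa4 blk=20 s=0: L1-HIT | VC []
  [4] addr=0xa7 blk=20 s=0: L1-HIT | VC []
  [5] addr=0xa3 blk=20 s=0: L1-HIT | VC []
  [6] addr=0xa1 blk=20 s=0: L1-HIT | VC []
  [7] addr=0x20 blk=4 s=0: MISS | VC [20]
  [8] addr=0xe5 blk=28 s=0: MISS | VC [20, 4]
  [9] addr=0xa7 blk=20 s=0: VC-HIT | VC [28, 4]
  [10] addr=0xa1 blk=20 s=0: L1-HIT | VC [28, 4]
  [11] addr=0x26 blk=4 s=0: VC-HIT | VC [28, 20]
  [12] addr=0x99 blk=19 s=3: MISS | VC [28, 20]
  [13] addr=0xa4 blk=20 s=0: VC-HIT | VC [28, 4]
  [14] addr=0xa6 blk=20 s=0: L1-HIT | VC [28, 4]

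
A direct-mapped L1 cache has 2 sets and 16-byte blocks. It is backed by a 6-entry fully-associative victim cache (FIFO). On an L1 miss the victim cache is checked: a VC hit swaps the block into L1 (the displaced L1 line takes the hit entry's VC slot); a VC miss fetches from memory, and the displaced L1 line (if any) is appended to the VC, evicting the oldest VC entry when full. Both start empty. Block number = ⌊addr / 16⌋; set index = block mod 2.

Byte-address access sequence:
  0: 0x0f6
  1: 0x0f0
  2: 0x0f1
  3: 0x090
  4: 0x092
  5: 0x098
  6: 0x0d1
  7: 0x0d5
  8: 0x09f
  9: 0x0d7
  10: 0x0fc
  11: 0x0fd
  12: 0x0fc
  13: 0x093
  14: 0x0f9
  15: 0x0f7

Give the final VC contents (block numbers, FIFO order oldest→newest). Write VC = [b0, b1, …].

VC = [13, 9]

0: 0xf6 (blk 15, set 1) → MISS  vc=[]
1: 0xf0 (blk 15, set 1) → L1-HIT  vc=[]
2: 0xf1 (blk 15, set 1) → L1-HIT  vc=[]
3: 0x90 (blk 9, set 1) → MISS  vc=[15]
4: 0x92 (blk 9, set 1) → L1-HIT  vc=[15]
5: 0x98 (blk 9, set 1) → L1-HIT  vc=[15]
6: 0xd1 (blk 13, set 1) → MISS  vc=[15, 9]
7: 0xd5 (blk 13, set 1) → L1-HIT  vc=[15, 9]
8: 0x9f (blk 9, set 1) → VC-HIT  vc=[15, 13]
9: 0xd7 (blk 13, set 1) → VC-HIT  vc=[15, 9]
10: 0xfc (blk 15, set 1) → VC-HIT  vc=[13, 9]
11: 0xfd (blk 15, set 1) → L1-HIT  vc=[13, 9]
12: 0xfc (blk 15, set 1) → L1-HIT  vc=[13, 9]
13: 0x93 (blk 9, set 1) → VC-HIT  vc=[13, 15]
14: 0xf9 (blk 15, set 1) → VC-HIT  vc=[13, 9]
15: 0xf7 (blk 15, set 1) → L1-HIT  vc=[13, 9]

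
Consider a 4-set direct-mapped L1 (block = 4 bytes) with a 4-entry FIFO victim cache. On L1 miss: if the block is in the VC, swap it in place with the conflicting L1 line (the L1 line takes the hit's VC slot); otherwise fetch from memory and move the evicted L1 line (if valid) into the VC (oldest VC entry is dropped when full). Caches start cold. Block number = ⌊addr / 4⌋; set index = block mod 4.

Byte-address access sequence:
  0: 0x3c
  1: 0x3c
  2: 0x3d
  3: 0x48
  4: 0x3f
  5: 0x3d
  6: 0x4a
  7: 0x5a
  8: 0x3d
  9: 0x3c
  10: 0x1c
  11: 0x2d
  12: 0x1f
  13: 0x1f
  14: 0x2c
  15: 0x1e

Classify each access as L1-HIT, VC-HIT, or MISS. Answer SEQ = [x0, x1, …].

0: 0x3c (blk 15, set 3) → MISS  vc=[]
1: 0x3c (blk 15, set 3) → L1-HIT  vc=[]
2: 0x3d (blk 15, set 3) → L1-HIT  vc=[]
3: 0x48 (blk 18, set 2) → MISS  vc=[]
4: 0x3f (blk 15, set 3) → L1-HIT  vc=[]
5: 0x3d (blk 15, set 3) → L1-HIT  vc=[]
6: 0x4a (blk 18, set 2) → L1-HIT  vc=[]
7: 0x5a (blk 22, set 2) → MISS  vc=[18]
8: 0x3d (blk 15, set 3) → L1-HIT  vc=[18]
9: 0x3c (blk 15, set 3) → L1-HIT  vc=[18]
10: 0x1c (blk 7, set 3) → MISS  vc=[18, 15]
11: 0x2d (blk 11, set 3) → MISS  vc=[18, 15, 7]
12: 0x1f (blk 7, set 3) → VC-HIT  vc=[18, 15, 11]
13: 0x1f (blk 7, set 3) → L1-HIT  vc=[18, 15, 11]
14: 0x2c (blk 11, set 3) → VC-HIT  vc=[18, 15, 7]
15: 0x1e (blk 7, set 3) → VC-HIT  vc=[18, 15, 11]

SEQ = [MISS, L1-HIT, L1-HIT, MISS, L1-HIT, L1-HIT, L1-HIT, MISS, L1-HIT, L1-HIT, MISS, MISS, VC-HIT, L1-HIT, VC-HIT, VC-HIT]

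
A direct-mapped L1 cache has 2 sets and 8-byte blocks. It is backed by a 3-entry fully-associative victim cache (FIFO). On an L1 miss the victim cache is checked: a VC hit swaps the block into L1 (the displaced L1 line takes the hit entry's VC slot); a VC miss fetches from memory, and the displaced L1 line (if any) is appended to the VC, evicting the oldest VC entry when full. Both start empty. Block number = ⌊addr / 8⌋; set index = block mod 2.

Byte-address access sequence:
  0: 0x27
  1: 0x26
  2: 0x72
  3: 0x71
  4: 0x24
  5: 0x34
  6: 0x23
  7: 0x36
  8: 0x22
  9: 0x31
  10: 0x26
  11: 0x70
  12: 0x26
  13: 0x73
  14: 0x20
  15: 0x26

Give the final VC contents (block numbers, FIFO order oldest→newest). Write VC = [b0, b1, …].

  [0] addr=0x27 blk=4 s=0: MISS | VC []
  [1] addr=0x26 blk=4 s=0: L1-HIT | VC []
  [2] addr=0x72 blk=14 s=0: MISS | VC [4]
  [3] addr=0x71 blk=14 s=0: L1-HIT | VC [4]
  [4] addr=0x24 blk=4 s=0: VC-HIT | VC [14]
  [5] addr=0x34 blk=6 s=0: MISS | VC [14, 4]
  [6] addr=0x23 blk=4 s=0: VC-HIT | VC [14, 6]
  [7] addr=0x36 blk=6 s=0: VC-HIT | VC [14, 4]
  [8] addr=0x22 blk=4 s=0: VC-HIT | VC [14, 6]
  [9] addr=0x31 blk=6 s=0: VC-HIT | VC [14, 4]
  [10] addr=0x26 blk=4 s=0: VC-HIT | VC [14, 6]
  [11] addr=0x70 blk=14 s=0: VC-HIT | VC [4, 6]
  [12] addr=0x26 blk=4 s=0: VC-HIT | VC [14, 6]
  [13] addr=0x73 blk=14 s=0: VC-HIT | VC [4, 6]
  [14] addr=0x20 blk=4 s=0: VC-HIT | VC [14, 6]
  [15] addr=0x26 blk=4 s=0: L1-HIT | VC [14, 6]

VC = [14, 6]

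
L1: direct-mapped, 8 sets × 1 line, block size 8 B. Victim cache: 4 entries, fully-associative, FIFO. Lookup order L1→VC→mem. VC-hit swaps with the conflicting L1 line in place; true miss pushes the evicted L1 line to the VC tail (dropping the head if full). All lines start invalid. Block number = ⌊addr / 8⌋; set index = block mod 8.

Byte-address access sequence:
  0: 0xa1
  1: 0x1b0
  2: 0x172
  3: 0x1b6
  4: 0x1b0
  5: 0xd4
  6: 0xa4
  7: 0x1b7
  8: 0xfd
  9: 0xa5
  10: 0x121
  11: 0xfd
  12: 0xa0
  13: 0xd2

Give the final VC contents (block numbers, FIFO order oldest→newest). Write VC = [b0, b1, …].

#0 0xa1→b20/s4 MISS; vc=[]
#1 0x1b0→b54/s6 MISS; vc=[]
#2 0x172→b46/s6 MISS; vc=[54]
#3 0x1b6→b54/s6 VC-HIT; vc=[46]
#4 0x1b0→b54/s6 L1-HIT; vc=[46]
#5 0xd4→b26/s2 MISS; vc=[46]
#6 0xa4→b20/s4 L1-HIT; vc=[46]
#7 0x1b7→b54/s6 L1-HIT; vc=[46]
#8 0xfd→b31/s7 MISS; vc=[46]
#9 0xa5→b20/s4 L1-HIT; vc=[46]
#10 0x121→b36/s4 MISS; vc=[46,20]
#11 0xfd→b31/s7 L1-HIT; vc=[46,20]
#12 0xa0→b20/s4 VC-HIT; vc=[46,36]
#13 0xd2→b26/s2 L1-HIT; vc=[46,36]

VC = [46, 36]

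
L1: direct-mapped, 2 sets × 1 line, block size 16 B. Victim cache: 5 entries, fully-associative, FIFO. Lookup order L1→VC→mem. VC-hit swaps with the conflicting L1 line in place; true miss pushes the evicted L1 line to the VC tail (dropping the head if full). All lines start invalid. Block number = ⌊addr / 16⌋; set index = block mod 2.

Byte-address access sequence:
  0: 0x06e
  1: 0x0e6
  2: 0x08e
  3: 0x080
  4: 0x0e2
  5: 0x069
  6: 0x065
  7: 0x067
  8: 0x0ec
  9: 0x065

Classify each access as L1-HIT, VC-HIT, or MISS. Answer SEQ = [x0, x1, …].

  [0] addr=0x6e blk=6 s=0: MISS | VC []
  [1] addr=0xe6 blk=14 s=0: MISS | VC [6]
  [2] addr=0x8e blk=8 s=0: MISS | VC [6, 14]
  [3] addr=0x80 blk=8 s=0: L1-HIT | VC [6, 14]
  [4] addr=0xe2 blk=14 s=0: VC-HIT | VC [6, 8]
  [5] addr=0x69 blk=6 s=0: VC-HIT | VC [14, 8]
  [6] addr=0x65 blk=6 s=0: L1-HIT | VC [14, 8]
  [7] addr=0x67 blk=6 s=0: L1-HIT | VC [14, 8]
  [8] addr=0xec blk=14 s=0: VC-HIT | VC [6, 8]
  [9] addr=0x65 blk=6 s=0: VC-HIT | VC [14, 8]

SEQ = [MISS, MISS, MISS, L1-HIT, VC-HIT, VC-HIT, L1-HIT, L1-HIT, VC-HIT, VC-HIT]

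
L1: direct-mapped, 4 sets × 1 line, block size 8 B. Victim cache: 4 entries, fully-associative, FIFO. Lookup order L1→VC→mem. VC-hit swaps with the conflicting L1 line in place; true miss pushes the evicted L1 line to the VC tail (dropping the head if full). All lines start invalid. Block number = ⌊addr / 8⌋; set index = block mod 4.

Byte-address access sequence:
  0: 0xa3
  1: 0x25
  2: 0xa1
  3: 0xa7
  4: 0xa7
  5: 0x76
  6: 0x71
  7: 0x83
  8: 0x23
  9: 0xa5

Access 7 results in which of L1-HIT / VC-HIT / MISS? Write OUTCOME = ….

OUTCOME = MISS

  [0] addr=0xa3 blk=20 s=0: MISS | VC []
  [1] addr=0x25 blk=4 s=0: MISS | VC [20]
  [2] addr=0xa1 blk=20 s=0: VC-HIT | VC [4]
  [3] addr=0xa7 blk=20 s=0: L1-HIT | VC [4]
  [4] addr=0xa7 blk=20 s=0: L1-HIT | VC [4]
  [5] addr=0x76 blk=14 s=2: MISS | VC [4]
  [6] addr=0x71 blk=14 s=2: L1-HIT | VC [4]
  [7] addr=0x83 blk=16 s=0: MISS | VC [4, 20]
  [8] addr=0x23 blk=4 s=0: VC-HIT | VC [16, 20]
  [9] addr=0xa5 blk=20 s=0: VC-HIT | VC [16, 4]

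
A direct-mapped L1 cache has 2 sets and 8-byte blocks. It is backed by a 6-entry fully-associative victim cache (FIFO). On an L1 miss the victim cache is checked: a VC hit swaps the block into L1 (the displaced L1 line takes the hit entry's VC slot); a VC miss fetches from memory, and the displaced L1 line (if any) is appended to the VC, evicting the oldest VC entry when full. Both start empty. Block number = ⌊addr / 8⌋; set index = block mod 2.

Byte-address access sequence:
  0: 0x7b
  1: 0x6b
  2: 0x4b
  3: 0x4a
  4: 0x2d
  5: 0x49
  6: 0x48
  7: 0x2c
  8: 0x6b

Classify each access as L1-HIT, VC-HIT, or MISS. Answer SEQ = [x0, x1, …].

SEQ = [MISS, MISS, MISS, L1-HIT, MISS, VC-HIT, L1-HIT, VC-HIT, VC-HIT]

0: 0x7b (blk 15, set 1) → MISS  vc=[]
1: 0x6b (blk 13, set 1) → MISS  vc=[15]
2: 0x4b (blk 9, set 1) → MISS  vc=[15, 13]
3: 0x4a (blk 9, set 1) → L1-HIT  vc=[15, 13]
4: 0x2d (blk 5, set 1) → MISS  vc=[15, 13, 9]
5: 0x49 (blk 9, set 1) → VC-HIT  vc=[15, 13, 5]
6: 0x48 (blk 9, set 1) → L1-HIT  vc=[15, 13, 5]
7: 0x2c (blk 5, set 1) → VC-HIT  vc=[15, 13, 9]
8: 0x6b (blk 13, set 1) → VC-HIT  vc=[15, 5, 9]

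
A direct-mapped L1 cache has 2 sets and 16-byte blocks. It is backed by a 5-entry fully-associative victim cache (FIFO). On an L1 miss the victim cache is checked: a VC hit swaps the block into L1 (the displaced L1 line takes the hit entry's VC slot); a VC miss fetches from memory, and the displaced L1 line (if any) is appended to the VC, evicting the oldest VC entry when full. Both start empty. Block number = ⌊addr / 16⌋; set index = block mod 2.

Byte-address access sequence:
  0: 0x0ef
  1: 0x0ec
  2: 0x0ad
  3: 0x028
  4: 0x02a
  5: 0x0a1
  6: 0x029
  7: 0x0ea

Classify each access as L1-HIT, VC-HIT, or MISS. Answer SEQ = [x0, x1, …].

  [0] addr=0xef blk=14 s=0: MISS | VC []
  [1] addr=0xec blk=14 s=0: L1-HIT | VC []
  [2] addr=0xad blk=10 s=0: MISS | VC [14]
  [3] addr=0x28 blk=2 s=0: MISS | VC [14, 10]
  [4] addr=0x2a blk=2 s=0: L1-HIT | VC [14, 10]
  [5] addr=0xa1 blk=10 s=0: VC-HIT | VC [14, 2]
  [6] addr=0x29 blk=2 s=0: VC-HIT | VC [14, 10]
  [7] addr=0xea blk=14 s=0: VC-HIT | VC [2, 10]

SEQ = [MISS, L1-HIT, MISS, MISS, L1-HIT, VC-HIT, VC-HIT, VC-HIT]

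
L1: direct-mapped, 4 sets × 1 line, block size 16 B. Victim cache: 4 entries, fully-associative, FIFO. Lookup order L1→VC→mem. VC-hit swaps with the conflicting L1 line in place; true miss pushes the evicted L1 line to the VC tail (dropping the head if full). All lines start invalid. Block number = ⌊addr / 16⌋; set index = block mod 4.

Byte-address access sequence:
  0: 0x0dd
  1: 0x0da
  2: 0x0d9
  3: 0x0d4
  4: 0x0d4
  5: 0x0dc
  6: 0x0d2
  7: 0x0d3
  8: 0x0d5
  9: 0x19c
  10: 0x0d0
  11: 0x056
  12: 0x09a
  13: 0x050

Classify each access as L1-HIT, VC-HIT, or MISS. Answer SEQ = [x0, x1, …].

SEQ = [MISS, L1-HIT, L1-HIT, L1-HIT, L1-HIT, L1-HIT, L1-HIT, L1-HIT, L1-HIT, MISS, VC-HIT, MISS, MISS, VC-HIT]

  [0] addr=0xdd blk=13 s=1: MISS | VC []
  [1] addr=0xda blk=13 s=1: L1-HIT | VC []
  [2] addr=0xd9 blk=13 s=1: L1-HIT | VC []
  [3] addr=0xd4 blk=13 s=1: L1-HIT | VC []
  [4] addr=0xd4 blk=13 s=1: L1-HIT | VC []
  [5] addr=0xdc blk=13 s=1: L1-HIT | VC []
  [6] addr=0xd2 blk=13 s=1: L1-HIT | VC []
  [7] addr=0xd3 blk=13 s=1: L1-HIT | VC []
  [8] addr=0xd5 blk=13 s=1: L1-HIT | VC []
  [9] addr=0x19c blk=25 s=1: MISS | VC [13]
  [10] addr=0xd0 blk=13 s=1: VC-HIT | VC [25]
  [11] addr=0x56 blk=5 s=1: MISS | VC [25, 13]
  [12] addr=0x9a blk=9 s=1: MISS | VC [25, 13, 5]
  [13] addr=0x50 blk=5 s=1: VC-HIT | VC [25, 13, 9]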